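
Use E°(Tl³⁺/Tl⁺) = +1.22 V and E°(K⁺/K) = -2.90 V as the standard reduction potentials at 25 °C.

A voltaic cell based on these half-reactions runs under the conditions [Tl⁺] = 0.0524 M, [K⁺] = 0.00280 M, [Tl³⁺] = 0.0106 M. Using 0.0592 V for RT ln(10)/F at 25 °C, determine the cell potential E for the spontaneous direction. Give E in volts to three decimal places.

Tl³⁺/Tl⁺ is the cathode (higher E°), K⁺/K the anode: E°cell = +1.22 − (-2.90) = +4.12 V, n = 2.
Overall: Tl³⁺(aq) + 2 K(s) → Tl⁺(aq) + 2 K⁺(aq)
Q = [Tl⁺]·[K⁺]^2 / ([Tl³⁺]); log Q = -4.412.
E = E° − (0.0592/n) log Q = +4.12 − (0.0592/2)(-4.412) = +4.251 V.

+4.251 V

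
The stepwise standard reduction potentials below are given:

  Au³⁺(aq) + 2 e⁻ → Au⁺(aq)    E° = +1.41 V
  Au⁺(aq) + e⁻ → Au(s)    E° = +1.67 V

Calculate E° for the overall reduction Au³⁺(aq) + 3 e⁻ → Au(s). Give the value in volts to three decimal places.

+1.497 V

Since ΔG° = −nFE° is additive over sequential reductions, n₃E°₃ = n₁E°₁ + n₂E°₂.
E°₃ = (2×+1.41 + 1×+1.67) / 3 = (+4.490) / 3 = +1.497 V.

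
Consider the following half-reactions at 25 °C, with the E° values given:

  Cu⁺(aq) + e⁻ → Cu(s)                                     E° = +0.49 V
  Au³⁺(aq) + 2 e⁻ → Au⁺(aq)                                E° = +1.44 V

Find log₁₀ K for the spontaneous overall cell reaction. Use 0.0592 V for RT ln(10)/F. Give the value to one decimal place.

32.1

Cathode: Au³⁺/Au⁺; anode: Cu⁺/Cu. E°cell = +0.95 V, n = 2.
log K = nE°cell / 0.0592 = (2)(+0.95) / 0.0592 = 32.1.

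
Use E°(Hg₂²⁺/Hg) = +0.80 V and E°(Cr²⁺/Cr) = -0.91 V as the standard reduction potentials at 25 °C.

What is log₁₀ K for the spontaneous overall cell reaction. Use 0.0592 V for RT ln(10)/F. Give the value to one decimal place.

57.8

Cathode: Hg₂²⁺/Hg; anode: Cr²⁺/Cr. E°cell = +1.71 V, n = 2.
log K = nE°cell / 0.0592 = (2)(+1.71) / 0.0592 = 57.8.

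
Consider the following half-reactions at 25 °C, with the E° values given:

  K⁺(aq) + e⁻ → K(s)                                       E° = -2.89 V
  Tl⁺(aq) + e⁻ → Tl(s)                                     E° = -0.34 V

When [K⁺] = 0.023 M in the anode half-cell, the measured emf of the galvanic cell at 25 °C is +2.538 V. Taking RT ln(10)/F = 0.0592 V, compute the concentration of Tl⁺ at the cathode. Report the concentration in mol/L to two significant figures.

0.014 M

Tl⁺/Tl is the cathode, K⁺/K the anode: E°cell = +2.55 V, n = 1.
Overall reaction: Tl⁺(aq) + K(s) → Tl(s) + K⁺(aq); Q = [K⁺]^1/[Tl⁺]^1.
From E = E° − (0.0592/n) log Q: log Q = (E° − E)·n/0.0592 = (+2.55 − (+2.538))·1/0.0592 = 0.2027.
So 1·log[Tl⁺] = 1·log(0.023) − log Q = -1.6383 − (0.2027) = -1.8410; [Tl⁺] = 10^(-1.8410) ≈ 0.014 M.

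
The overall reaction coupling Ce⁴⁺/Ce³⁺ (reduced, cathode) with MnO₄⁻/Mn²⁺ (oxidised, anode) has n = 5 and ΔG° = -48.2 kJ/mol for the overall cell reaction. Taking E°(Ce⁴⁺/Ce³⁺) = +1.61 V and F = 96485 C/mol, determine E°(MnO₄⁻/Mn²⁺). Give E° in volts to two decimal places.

+1.51 V

E°cell = −ΔG°/(nF) = −(-48.2×10³)/((5)(96485)) = +0.100 V.
Since Ce⁴⁺/Ce³⁺ is the cathode and MnO₄⁻/Mn²⁺ the anode, E°cell = E°(Ce⁴⁺/Ce³⁺) − E°(MnO₄⁻/Mn²⁺).
So E°(MnO₄⁻/Mn²⁺) = E°(Ce⁴⁺/Ce³⁺) − E°cell = (+1.61) − (+0.100) = +1.51 V.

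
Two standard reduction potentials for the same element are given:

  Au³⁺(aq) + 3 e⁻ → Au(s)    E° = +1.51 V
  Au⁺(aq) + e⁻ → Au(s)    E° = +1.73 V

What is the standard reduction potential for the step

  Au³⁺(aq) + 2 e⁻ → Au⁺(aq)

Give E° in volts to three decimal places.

Sequential free energies add, so n₃E°₃ = n₁E°₁ + n₂E°₂.
With n₃ = 3, and the known step contributing 1×(+1.73) V, the unknown satisfies 2·E° = 3×(+1.51) − 1×(+1.73) = +2.800.
E° = +2.800 / 2 = +1.400 V.

+1.400 V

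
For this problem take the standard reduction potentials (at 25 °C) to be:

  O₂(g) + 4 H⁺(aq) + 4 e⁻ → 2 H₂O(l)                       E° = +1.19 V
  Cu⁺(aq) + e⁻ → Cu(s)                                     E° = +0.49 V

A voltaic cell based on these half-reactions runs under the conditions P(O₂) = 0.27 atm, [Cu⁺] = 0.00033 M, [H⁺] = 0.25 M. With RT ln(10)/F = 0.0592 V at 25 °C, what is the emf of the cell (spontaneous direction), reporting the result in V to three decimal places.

O₂/H₂O is the cathode (higher E°), Cu⁺/Cu the anode: E°cell = +1.19 − (+0.49) = +0.70 V, n = 4.
Overall: O₂(g) + 4 H⁺(aq) + 4 Cu(s) → 2 H₂O(l) + 4 Cu⁺(aq)
Q = [Cu⁺]^4 / (P(O₂)·[H⁺]^4); log Q = -10.949.
E = E° − (0.0592/n) log Q = +0.70 − (0.0592/4)(-10.949) = +0.862 V.

+0.862 V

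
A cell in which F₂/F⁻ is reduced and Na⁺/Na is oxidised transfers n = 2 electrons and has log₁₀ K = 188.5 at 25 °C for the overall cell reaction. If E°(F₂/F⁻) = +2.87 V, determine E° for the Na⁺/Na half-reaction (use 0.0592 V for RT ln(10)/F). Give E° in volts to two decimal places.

-2.71 V

E°cell = (0.0592/n)·log K = (0.0592/2)(188.5) = +5.580 V.
Since F₂/F⁻ is the cathode and Na⁺/Na the anode, E°cell = E°(F₂/F⁻) − E°(Na⁺/Na).
So E°(Na⁺/Na) = E°(F₂/F⁻) − E°cell = (+2.87) − (+5.580) = -2.71 V.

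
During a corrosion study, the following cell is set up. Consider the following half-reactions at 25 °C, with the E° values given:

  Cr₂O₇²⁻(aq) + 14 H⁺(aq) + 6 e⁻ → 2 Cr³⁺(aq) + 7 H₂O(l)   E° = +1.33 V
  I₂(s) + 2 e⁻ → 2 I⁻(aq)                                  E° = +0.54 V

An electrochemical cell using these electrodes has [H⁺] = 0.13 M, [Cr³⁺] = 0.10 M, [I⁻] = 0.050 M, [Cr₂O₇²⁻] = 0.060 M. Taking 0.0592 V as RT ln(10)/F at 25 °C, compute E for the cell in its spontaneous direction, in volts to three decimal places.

+0.598 V

Cr₂O₇²⁻/Cr³⁺ is the cathode (higher E°), I₂/I⁻ the anode: E°cell = +1.33 − (+0.54) = +0.79 V, n = 6.
Overall: Cr₂O₇²⁻(aq) + 14 H⁺(aq) + 6 I⁻(aq) → 2 Cr³⁺(aq) + 7 H₂O(l) + 3 I₂(s)
Q = [Cr³⁺]^2 / ([Cr₂O₇²⁻]·[H⁺]^14·[I⁻]^6); log Q = 19.433.
E = E° − (0.0592/n) log Q = +0.79 − (0.0592/6)(19.433) = +0.598 V.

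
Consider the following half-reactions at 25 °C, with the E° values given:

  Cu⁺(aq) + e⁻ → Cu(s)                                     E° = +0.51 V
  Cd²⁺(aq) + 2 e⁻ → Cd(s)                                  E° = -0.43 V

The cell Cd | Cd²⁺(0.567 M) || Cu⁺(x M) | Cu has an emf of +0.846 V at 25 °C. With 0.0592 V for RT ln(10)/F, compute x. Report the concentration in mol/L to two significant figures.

Cu⁺/Cu is the cathode, Cd²⁺/Cd the anode: E°cell = +0.94 V, n = 2.
Overall reaction: 2 Cu⁺(aq) + Cd(s) → 2 Cu(s) + Cd²⁺(aq); Q = [Cd²⁺]^1/[Cu⁺]^2.
From E = E° − (0.0592/n) log Q: log Q = (E° − E)·n/0.0592 = (+0.94 − (+0.846))·2/0.0592 = 3.1757.
So 2·log[Cu⁺] = 1·log(0.567) − log Q = -0.2464 − (3.1757) = -3.4221; log[Cu⁺] = -3.4221 / 2 = -1.7110; [Cu⁺] = 10^(-1.7110) ≈ 0.019 M.

0.019 M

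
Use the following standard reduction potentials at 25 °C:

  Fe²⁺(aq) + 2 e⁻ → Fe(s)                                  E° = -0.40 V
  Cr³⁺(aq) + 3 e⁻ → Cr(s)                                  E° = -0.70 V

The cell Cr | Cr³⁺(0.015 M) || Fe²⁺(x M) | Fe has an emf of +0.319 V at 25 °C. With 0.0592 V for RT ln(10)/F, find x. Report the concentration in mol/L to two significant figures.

Fe²⁺/Fe is the cathode, Cr³⁺/Cr the anode: E°cell = +0.30 V, n = 6.
Overall reaction: 3 Fe²⁺(aq) + 2 Cr(s) → 3 Fe(s) + 2 Cr³⁺(aq); Q = [Cr³⁺]^2/[Fe²⁺]^3.
From E = E° − (0.0592/n) log Q: log Q = (E° − E)·n/0.0592 = (+0.30 − (+0.319))·6/0.0592 = -1.9257.
So 3·log[Fe²⁺] = 2·log(0.015) − log Q = -3.6478 − (-1.9257) = -1.7221; log[Fe²⁺] = -1.7221 / 3 = -0.5740; [Fe²⁺] = 10^(-0.5740) ≈ 0.27 M.

0.27 M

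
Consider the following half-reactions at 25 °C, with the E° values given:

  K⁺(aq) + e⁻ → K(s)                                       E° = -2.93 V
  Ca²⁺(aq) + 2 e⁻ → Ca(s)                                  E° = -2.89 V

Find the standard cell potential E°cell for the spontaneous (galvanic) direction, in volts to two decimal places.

The Ca²⁺/Ca couple has the higher reduction potential, so it is the cathode; K⁺/K is oxidised at the anode.
E°cell = E°(cathode) − E°(anode) = (-2.89) − (-2.93) = +0.04 V.
Since E°cell > 0, the reaction is spontaneous under standard conditions.

+0.04 V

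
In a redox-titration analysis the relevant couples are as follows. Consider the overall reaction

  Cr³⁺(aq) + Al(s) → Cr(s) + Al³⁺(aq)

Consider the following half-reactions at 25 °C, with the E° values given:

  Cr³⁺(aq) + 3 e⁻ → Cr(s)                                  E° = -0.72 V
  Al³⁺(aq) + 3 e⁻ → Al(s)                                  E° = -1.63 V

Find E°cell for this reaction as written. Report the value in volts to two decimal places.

The Cr³⁺/Cr couple has the higher reduction potential, so it is the cathode; Al³⁺/Al is oxidised at the anode.
E°cell = E°(cathode) − E°(anode) = (-0.72) − (-1.63) = +0.91 V.

+0.91 V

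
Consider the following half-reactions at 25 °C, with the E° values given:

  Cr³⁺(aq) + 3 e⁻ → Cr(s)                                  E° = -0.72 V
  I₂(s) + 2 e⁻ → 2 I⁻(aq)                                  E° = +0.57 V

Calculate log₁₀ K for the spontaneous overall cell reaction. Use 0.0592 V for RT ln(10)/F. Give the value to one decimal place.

Cathode: I₂/I⁻; anode: Cr³⁺/Cr. E°cell = +1.29 V, n = 6.
log K = nE°cell / 0.0592 = (6)(+1.29) / 0.0592 = 130.7.

130.7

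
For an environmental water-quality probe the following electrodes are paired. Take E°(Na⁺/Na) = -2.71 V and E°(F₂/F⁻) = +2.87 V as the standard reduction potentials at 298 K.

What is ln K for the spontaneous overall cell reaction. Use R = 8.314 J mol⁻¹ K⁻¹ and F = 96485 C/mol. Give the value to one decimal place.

434.6

Cathode: F₂/F⁻; anode: Na⁺/Na. E°cell = (+2.87) − (-2.71) = +5.58 V, with n = 2.
ΔG° = −nFE° = −RT ln K, so ln K = nFE°/(RT) = (2)(96485)(+5.58) / ((8.314)(298)) = 434.608.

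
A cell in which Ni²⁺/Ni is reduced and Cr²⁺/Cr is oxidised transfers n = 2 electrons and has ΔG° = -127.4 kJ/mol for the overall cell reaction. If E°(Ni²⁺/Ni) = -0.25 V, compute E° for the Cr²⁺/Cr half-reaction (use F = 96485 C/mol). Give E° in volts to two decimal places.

-0.91 V

E°cell = −ΔG°/(nF) = −(-127.4×10³)/((2)(96485)) = +0.660 V.
Since Ni²⁺/Ni is the cathode and Cr²⁺/Cr the anode, E°cell = E°(Ni²⁺/Ni) − E°(Cr²⁺/Cr).
So E°(Cr²⁺/Cr) = E°(Ni²⁺/Ni) − E°cell = (-0.25) − (+0.660) = -0.91 V.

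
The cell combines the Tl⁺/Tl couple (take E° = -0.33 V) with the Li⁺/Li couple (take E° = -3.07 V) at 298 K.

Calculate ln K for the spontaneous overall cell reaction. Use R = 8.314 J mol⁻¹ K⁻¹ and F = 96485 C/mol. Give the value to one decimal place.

106.7

Cathode: Tl⁺/Tl; anode: Li⁺/Li. E°cell = (-0.33) − (-3.07) = +2.74 V, with n = 1.
ΔG° = −nFE° = −RT ln K, so ln K = nFE°/(RT) = (1)(96485)(+2.74) / ((8.314)(298)) = 106.705.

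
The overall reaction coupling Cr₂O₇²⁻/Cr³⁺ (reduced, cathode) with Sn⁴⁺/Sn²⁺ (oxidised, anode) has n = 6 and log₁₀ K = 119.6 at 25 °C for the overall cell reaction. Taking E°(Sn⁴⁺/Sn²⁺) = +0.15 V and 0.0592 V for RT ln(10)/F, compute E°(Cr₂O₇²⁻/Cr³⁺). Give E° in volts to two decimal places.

+1.33 V

E°cell = (0.0592/n)·log K = (0.0592/6)(119.6) = +1.180 V.
Since Cr₂O₇²⁻/Cr³⁺ is the cathode and Sn⁴⁺/Sn²⁺ the anode, E°cell = E°(Cr₂O₇²⁻/Cr³⁺) − E°(Sn⁴⁺/Sn²⁺).
So E°(Cr₂O₇²⁻/Cr³⁺) = E°cell + E°(Sn⁴⁺/Sn²⁺) = +1.180 + (+0.15) = +1.33 V.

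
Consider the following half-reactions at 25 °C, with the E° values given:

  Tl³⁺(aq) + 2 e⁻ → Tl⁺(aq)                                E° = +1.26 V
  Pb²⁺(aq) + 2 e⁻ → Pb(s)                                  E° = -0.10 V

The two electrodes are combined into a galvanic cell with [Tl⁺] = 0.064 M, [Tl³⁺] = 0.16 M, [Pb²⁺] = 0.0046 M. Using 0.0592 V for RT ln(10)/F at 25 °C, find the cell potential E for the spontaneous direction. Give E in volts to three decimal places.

+1.441 V

Tl³⁺/Tl⁺ is the cathode (higher E°), Pb²⁺/Pb the anode: E°cell = +1.26 − (-0.10) = +1.36 V, n = 2.
Overall: Tl³⁺(aq) + Pb(s) → Tl⁺(aq) + Pb²⁺(aq)
Q = [Tl⁺]·[Pb²⁺] / ([Tl³⁺]); log Q = -2.735.
E = E° − (0.0592/n) log Q = +1.36 − (0.0592/2)(-2.735) = +1.441 V.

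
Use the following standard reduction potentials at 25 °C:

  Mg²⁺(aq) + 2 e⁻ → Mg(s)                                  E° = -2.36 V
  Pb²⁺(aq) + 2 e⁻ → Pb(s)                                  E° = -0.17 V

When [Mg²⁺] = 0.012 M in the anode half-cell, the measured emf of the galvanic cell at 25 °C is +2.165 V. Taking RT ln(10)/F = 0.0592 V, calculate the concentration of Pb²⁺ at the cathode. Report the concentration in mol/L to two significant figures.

Pb²⁺/Pb is the cathode, Mg²⁺/Mg the anode: E°cell = +2.19 V, n = 2.
Overall reaction: Pb²⁺(aq) + Mg(s) → Pb(s) + Mg²⁺(aq); Q = [Mg²⁺]^1/[Pb²⁺]^1.
From E = E° − (0.0592/n) log Q: log Q = (E° − E)·n/0.0592 = (+2.19 − (+2.165))·2/0.0592 = 0.8446.
So 1·log[Pb²⁺] = 1·log(0.012) − log Q = -1.9208 − (0.8446) = -2.7654; [Pb²⁺] = 10^(-2.7654) ≈ 0.0017 M.

0.0017 M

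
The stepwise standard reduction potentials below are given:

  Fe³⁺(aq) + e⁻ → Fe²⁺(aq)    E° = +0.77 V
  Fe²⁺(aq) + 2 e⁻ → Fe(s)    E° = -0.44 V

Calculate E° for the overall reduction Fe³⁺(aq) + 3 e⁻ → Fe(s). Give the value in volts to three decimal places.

Adding the free-energy changes (−nFE°) of the two steps gives −n₃FE°₃ = −n₁FE°₁ − n₂FE°₂.
E°₃ = (1×+0.77 + 2×-0.44) / 3 = (-0.110) / 3 = -0.037 V.

-0.037 V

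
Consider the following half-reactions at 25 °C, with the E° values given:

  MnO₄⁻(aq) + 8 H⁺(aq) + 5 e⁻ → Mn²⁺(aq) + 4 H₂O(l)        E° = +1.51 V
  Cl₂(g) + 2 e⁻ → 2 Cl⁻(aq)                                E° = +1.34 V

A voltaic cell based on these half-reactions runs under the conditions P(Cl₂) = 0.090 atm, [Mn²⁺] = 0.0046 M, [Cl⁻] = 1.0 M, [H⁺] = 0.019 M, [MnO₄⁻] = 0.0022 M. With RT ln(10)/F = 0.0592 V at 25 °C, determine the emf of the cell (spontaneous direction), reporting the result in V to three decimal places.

MnO₄⁻/Mn²⁺ is the cathode (higher E°), Cl₂/Cl⁻ the anode: E°cell = +1.51 − (+1.34) = +0.17 V, n = 10.
Overall: 2 MnO₄⁻(aq) + 16 H⁺(aq) + 10 Cl⁻(aq) → 2 Mn²⁺(aq) + 8 H₂O(l) + 5 Cl₂(g)
Q = [Mn²⁺]^2·P(Cl₂)^5 / ([MnO₄⁻]^2·[H⁺]^16·[Cl⁻]^10); log Q = 22.952.
E = E° − (0.0592/n) log Q = +0.17 − (0.0592/10)(22.952) = +0.034 V.

+0.034 V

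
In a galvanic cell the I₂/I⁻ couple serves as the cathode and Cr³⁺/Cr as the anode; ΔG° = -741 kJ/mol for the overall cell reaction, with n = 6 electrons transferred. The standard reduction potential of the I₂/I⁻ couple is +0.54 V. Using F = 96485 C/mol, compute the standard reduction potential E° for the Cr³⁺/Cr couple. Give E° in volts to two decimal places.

E°cell = −ΔG°/(nF) = −(-741×10³)/((6)(96485)) = +1.280 V.
Since I₂/I⁻ is the cathode and Cr³⁺/Cr the anode, E°cell = E°(I₂/I⁻) − E°(Cr³⁺/Cr).
So E°(Cr³⁺/Cr) = E°(I₂/I⁻) − E°cell = (+0.54) − (+1.280) = -0.74 V.

-0.74 V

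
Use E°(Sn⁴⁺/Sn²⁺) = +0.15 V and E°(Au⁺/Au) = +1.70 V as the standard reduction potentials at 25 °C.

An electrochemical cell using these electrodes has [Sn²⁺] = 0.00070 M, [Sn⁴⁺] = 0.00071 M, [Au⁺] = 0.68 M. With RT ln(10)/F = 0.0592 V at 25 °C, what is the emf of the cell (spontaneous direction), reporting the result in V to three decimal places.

+1.540 V

Au⁺/Au is the cathode (higher E°), Sn⁴⁺/Sn²⁺ the anode: E°cell = +1.70 − (+0.15) = +1.55 V, n = 2.
Overall: 2 Au⁺(aq) + Sn²⁺(aq) → 2 Au(s) + Sn⁴⁺(aq)
Q = [Sn⁴⁺] / ([Au⁺]^2·[Sn²⁺]); log Q = 0.341.
E = E° − (0.0592/n) log Q = +1.55 − (0.0592/2)(0.341) = +1.540 V.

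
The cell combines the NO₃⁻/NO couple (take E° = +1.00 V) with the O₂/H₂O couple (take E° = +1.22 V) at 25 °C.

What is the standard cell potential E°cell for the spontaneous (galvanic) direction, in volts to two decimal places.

The O₂/H₂O couple has the higher reduction potential, so it is the cathode; NO₃⁻/NO is oxidised at the anode.
E°cell = E°(cathode) − E°(anode) = (+1.22) − (+1.00) = +0.22 V.
Since E°cell > 0, the reaction is spontaneous under standard conditions.

+0.22 V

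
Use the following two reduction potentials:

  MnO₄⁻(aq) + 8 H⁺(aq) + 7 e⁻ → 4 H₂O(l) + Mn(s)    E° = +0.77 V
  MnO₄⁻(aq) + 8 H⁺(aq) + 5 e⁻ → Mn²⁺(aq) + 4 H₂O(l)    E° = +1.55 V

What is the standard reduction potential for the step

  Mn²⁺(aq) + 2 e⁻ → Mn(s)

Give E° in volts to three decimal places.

-1.180 V

Sequential free energies add, so n₃E°₃ = n₁E°₁ + n₂E°₂.
With n₃ = 7, and the known step contributing 5×(+1.55) V, the unknown satisfies 2·E° = 7×(+0.77) − 5×(+1.55) = -2.360.
E° = -2.360 / 2 = -1.180 V.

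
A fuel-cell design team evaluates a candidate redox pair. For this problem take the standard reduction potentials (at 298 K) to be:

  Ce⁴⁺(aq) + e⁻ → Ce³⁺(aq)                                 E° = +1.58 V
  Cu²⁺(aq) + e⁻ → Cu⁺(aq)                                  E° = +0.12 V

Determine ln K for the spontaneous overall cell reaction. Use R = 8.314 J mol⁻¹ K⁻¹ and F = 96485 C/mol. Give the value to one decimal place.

56.9

Cathode: Ce⁴⁺/Ce³⁺; anode: Cu²⁺/Cu⁺. E°cell = (+1.58) − (+0.12) = +1.46 V, with n = 1.
ΔG° = −nFE° = −RT ln K, so ln K = nFE°/(RT) = (1)(96485)(+1.46) / ((8.314)(298)) = 56.857.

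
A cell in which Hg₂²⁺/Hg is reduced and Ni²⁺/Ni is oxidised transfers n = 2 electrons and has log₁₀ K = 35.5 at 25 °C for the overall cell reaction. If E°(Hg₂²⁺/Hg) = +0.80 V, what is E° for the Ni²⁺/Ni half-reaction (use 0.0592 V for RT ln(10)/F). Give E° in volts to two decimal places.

E°cell = (0.0592/n)·log K = (0.0592/2)(35.5) = +1.051 V.
Since Hg₂²⁺/Hg is the cathode and Ni²⁺/Ni the anode, E°cell = E°(Hg₂²⁺/Hg) − E°(Ni²⁺/Ni).
So E°(Ni²⁺/Ni) = E°(Hg₂²⁺/Hg) − E°cell = (+0.80) − (+1.051) = -0.25 V.

-0.25 V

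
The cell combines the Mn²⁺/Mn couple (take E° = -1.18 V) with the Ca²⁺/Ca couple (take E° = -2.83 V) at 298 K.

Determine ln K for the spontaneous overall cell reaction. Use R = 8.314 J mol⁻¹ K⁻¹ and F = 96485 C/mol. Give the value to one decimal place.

128.5

Cathode: Mn²⁺/Mn; anode: Ca²⁺/Ca. E°cell = (-1.18) − (-2.83) = +1.65 V, with n = 2.
ΔG° = −nFE° = −RT ln K, so ln K = nFE°/(RT) = (2)(96485)(+1.65) / ((8.314)(298)) = 128.513.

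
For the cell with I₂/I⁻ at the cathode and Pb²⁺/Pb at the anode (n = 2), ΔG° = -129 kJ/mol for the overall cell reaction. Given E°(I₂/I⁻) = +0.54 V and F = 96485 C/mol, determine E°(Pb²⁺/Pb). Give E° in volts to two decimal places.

-0.13 V

E°cell = −ΔG°/(nF) = −(-129×10³)/((2)(96485)) = +0.668 V.
Since I₂/I⁻ is the cathode and Pb²⁺/Pb the anode, E°cell = E°(I₂/I⁻) − E°(Pb²⁺/Pb).
So E°(Pb²⁺/Pb) = E°(I₂/I⁻) − E°cell = (+0.54) − (+0.668) = -0.13 V.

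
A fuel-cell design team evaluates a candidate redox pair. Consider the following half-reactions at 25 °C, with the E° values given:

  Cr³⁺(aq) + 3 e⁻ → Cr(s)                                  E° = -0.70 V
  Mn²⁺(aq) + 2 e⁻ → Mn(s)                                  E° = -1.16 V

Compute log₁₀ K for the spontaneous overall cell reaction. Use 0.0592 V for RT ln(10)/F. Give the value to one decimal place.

Cathode: Cr³⁺/Cr; anode: Mn²⁺/Mn. E°cell = +0.46 V, n = 6.
log K = nE°cell / 0.0592 = (6)(+0.46) / 0.0592 = 46.6.

46.6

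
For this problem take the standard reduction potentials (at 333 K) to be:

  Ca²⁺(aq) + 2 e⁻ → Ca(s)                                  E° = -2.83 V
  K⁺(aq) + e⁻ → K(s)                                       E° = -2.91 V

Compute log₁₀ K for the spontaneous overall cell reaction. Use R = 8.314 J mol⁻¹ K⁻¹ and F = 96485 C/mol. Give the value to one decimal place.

2.4

Cathode: Ca²⁺/Ca; anode: K⁺/K. E°cell = (-2.83) − (-2.91) = +0.08 V, with n = 2.
ΔG° = −nFE° = −RT ln K, so ln K = nFE°/(RT) = (2)(96485)(+0.08) / ((8.314)(333)) = 5.576.
log₁₀ K = 5.576 / ln 10 = 2.4.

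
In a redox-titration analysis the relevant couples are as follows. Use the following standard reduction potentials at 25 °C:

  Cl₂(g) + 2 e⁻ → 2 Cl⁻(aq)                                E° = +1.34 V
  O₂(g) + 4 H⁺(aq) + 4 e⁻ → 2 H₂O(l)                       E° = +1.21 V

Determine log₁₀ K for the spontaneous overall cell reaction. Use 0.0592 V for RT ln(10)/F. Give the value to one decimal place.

8.8

Cathode: Cl₂/Cl⁻; anode: O₂/H₂O. E°cell = +0.13 V, n = 4.
log K = nE°cell / 0.0592 = (4)(+0.13) / 0.0592 = 8.8.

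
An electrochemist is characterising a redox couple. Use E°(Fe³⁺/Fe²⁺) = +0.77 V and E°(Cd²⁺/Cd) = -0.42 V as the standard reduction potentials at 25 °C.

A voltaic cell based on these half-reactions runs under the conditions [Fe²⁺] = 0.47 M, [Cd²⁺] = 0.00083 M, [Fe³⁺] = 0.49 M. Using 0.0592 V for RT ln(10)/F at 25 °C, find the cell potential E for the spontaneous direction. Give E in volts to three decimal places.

Fe³⁺/Fe²⁺ is the cathode (higher E°), Cd²⁺/Cd the anode: E°cell = +0.77 − (-0.42) = +1.19 V, n = 2.
Overall: 2 Fe³⁺(aq) + Cd(s) → 2 Fe²⁺(aq) + Cd²⁺(aq)
Q = [Fe²⁺]^2·[Cd²⁺] / ([Fe³⁺]^2); log Q = -3.117.
E = E° − (0.0592/n) log Q = +1.19 − (0.0592/2)(-3.117) = +1.282 V.

+1.282 V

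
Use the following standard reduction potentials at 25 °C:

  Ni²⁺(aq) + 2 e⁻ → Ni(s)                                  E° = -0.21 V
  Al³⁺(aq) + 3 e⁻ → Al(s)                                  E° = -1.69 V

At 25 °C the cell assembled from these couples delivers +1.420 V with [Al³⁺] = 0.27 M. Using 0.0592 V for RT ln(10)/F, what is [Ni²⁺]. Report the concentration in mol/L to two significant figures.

Ni²⁺/Ni is the cathode, Al³⁺/Al the anode: E°cell = +1.48 V, n = 6.
Overall reaction: 3 Ni²⁺(aq) + 2 Al(s) → 3 Ni(s) + 2 Al³⁺(aq); Q = [Al³⁺]^2/[Ni²⁺]^3.
From E = E° − (0.0592/n) log Q: log Q = (E° − E)·n/0.0592 = (+1.48 − (+1.420))·6/0.0592 = 6.0811.
So 3·log[Ni²⁺] = 2·log(0.27) − log Q = -1.1373 − (6.0811) = -7.2184; log[Ni²⁺] = -7.2184 / 3 = -2.4061; [Ni²⁺] = 10^(-2.4061) ≈ 0.0039 M.

0.0039 M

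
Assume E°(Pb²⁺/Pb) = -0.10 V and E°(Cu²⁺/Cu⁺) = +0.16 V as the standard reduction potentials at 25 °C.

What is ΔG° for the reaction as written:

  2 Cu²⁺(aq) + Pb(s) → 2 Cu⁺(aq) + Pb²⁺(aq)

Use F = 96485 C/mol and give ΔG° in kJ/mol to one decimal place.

As written, Cu²⁺/Cu⁺ is reduced (cathode) and Pb²⁺/Pb is oxidised (anode), so E°cell = (+0.16) − (-0.10) = +0.26 V.
Balancing electrons gives n = 2.
ΔG° = −nFE° = −(2)(96485)(+0.26) = -50,172 J = -50.2 kJ/mol.

-50.2 kJ/mol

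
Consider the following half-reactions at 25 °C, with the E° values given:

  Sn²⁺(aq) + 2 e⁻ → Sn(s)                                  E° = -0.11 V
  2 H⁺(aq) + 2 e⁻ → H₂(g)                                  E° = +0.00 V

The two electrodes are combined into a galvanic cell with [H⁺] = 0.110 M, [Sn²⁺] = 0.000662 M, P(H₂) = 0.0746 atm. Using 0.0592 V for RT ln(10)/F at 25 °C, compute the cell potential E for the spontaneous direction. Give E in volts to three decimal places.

+0.181 V

H⁺/H₂ is the cathode (higher E°), Sn²⁺/Sn the anode: E°cell = +0.00 − (-0.11) = +0.11 V, n = 2.
Overall: 2 H⁺(aq) + Sn(s) → H₂(g) + Sn²⁺(aq)
Q = P(H₂)·[Sn²⁺] / ([H⁺]^2); log Q = -2.389.
E = E° − (0.0592/n) log Q = +0.11 − (0.0592/2)(-2.389) = +0.181 V.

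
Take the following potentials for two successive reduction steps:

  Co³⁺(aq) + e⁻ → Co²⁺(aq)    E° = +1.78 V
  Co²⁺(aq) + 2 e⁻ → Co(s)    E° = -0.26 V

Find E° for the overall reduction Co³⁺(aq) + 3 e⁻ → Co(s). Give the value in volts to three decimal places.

Adding the free-energy changes (−nFE°) of the two steps gives −n₃FE°₃ = −n₁FE°₁ − n₂FE°₂.
E°₃ = (1×+1.78 + 2×-0.26) / 3 = (+1.260) / 3 = +0.420 V.
Simply averaging or adding the two E° values would be wrong; the electron-weighted sum is required.

+0.420 V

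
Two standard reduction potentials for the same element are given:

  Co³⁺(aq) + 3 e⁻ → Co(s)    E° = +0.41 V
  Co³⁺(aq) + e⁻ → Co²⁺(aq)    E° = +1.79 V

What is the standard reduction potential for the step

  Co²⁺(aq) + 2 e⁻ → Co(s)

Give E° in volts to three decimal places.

Sequential free energies add, so n₃E°₃ = n₁E°₁ + n₂E°₂.
With n₃ = 3, and the known step contributing 1×(+1.79) V, the unknown satisfies 2·E° = 3×(+0.41) − 1×(+1.79) = -0.560.
E° = -0.560 / 2 = -0.280 V.

-0.280 V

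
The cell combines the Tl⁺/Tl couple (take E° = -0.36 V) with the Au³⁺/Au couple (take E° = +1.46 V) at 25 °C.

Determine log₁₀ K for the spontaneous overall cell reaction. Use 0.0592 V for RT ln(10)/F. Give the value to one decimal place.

92.2

Cathode: Au³⁺/Au; anode: Tl⁺/Tl. E°cell = +1.82 V, n = 3.
log K = nE°cell / 0.0592 = (3)(+1.82) / 0.0592 = 92.2.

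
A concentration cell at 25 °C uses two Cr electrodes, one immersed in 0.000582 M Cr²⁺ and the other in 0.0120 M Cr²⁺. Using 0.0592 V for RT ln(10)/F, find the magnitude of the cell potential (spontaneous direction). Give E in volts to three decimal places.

+0.039 V

For a concentration cell E°cell = 0. The 0.0120 M side is the cathode (reduction is favoured where [Cr²⁺] is higher).
With n = 2, E = −(0.0592/2) log([Cr²⁺]ₐₙ/[Cr²⁺]꜀ₐₜ) = −(0.0592/2) log(0.000582/0.012) = −(0.0592/2)(-1.314) = +0.039 V.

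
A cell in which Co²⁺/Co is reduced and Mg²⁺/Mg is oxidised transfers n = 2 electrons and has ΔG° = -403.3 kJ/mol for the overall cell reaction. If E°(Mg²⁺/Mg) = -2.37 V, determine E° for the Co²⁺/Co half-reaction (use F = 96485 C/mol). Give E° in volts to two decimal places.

-0.28 V

E°cell = −ΔG°/(nF) = −(-403.3×10³)/((2)(96485)) = +2.090 V.
Since Co²⁺/Co is the cathode and Mg²⁺/Mg the anode, E°cell = E°(Co²⁺/Co) − E°(Mg²⁺/Mg).
So E°(Co²⁺/Co) = E°cell + E°(Mg²⁺/Mg) = +2.090 + (-2.37) = -0.28 V.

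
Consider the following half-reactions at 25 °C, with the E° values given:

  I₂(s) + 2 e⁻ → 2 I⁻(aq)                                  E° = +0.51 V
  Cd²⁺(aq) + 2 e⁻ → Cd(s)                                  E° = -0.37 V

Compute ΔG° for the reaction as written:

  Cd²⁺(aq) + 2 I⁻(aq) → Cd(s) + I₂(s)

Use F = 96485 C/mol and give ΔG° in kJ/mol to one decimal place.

+169.8 kJ/mol

As written, Cd²⁺/Cd is reduced (cathode) and I₂/I⁻ is oxidised (anode), so E°cell = (-0.37) − (+0.51) = -0.88 V.
Balancing electrons gives n = 2.
ΔG° = −nFE° = −(2)(96485)(-0.88) = 169,814 J = +169.8 kJ/mol.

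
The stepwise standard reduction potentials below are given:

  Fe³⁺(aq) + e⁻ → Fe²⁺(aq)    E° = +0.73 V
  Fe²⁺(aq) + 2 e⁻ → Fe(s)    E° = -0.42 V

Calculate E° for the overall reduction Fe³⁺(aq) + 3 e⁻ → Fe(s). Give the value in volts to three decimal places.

Adding the free-energy changes (−nFE°) of the two steps gives −n₃FE°₃ = −n₁FE°₁ − n₂FE°₂.
E°₃ = (1×+0.73 + 2×-0.42) / 3 = (-0.110) / 3 = -0.037 V.

-0.037 V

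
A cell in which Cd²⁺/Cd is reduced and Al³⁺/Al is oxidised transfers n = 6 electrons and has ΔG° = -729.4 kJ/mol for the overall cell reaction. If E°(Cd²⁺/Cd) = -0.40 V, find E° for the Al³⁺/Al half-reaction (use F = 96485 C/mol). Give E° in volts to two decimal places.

-1.66 V

E°cell = −ΔG°/(nF) = −(-729.4×10³)/((6)(96485)) = +1.260 V.
Since Cd²⁺/Cd is the cathode and Al³⁺/Al the anode, E°cell = E°(Cd²⁺/Cd) − E°(Al³⁺/Al).
So E°(Al³⁺/Al) = E°(Cd²⁺/Cd) − E°cell = (-0.40) − (+1.260) = -1.66 V.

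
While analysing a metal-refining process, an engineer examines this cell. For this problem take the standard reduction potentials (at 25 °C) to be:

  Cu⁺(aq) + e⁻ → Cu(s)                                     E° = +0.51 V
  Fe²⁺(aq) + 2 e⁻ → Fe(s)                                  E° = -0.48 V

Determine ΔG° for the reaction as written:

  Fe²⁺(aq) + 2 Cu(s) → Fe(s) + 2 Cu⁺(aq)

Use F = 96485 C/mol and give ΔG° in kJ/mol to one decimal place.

+191.0 kJ/mol

As written, Fe²⁺/Fe is reduced (cathode) and Cu⁺/Cu is oxidised (anode), so E°cell = (-0.48) − (+0.51) = -0.99 V.
Balancing electrons gives n = 2.
ΔG° = −nFE° = −(2)(96485)(-0.99) = 191,040 J = +191.0 kJ/mol.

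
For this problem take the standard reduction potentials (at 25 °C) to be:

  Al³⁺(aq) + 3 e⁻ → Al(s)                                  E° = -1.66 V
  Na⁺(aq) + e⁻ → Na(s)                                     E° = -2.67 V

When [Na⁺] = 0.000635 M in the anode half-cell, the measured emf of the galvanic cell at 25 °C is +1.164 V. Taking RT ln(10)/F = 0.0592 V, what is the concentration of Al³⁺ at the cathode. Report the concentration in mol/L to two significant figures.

Al³⁺/Al is the cathode, Na⁺/Na the anode: E°cell = +1.01 V, n = 3.
Overall reaction: Al³⁺(aq) + 3 Na(s) → Al(s) + 3 Na⁺(aq); Q = [Na⁺]^3/[Al³⁺]^1.
From E = E° − (0.0592/n) log Q: log Q = (E° − E)·n/0.0592 = (+1.01 − (+1.164))·3/0.0592 = -7.8041.
So 1·log[Al³⁺] = 3·log(0.000635) − log Q = -9.5917 − (-7.8041) = -1.7876; [Al³⁺] = 10^(-1.7876) ≈ 0.016 M.

0.016 M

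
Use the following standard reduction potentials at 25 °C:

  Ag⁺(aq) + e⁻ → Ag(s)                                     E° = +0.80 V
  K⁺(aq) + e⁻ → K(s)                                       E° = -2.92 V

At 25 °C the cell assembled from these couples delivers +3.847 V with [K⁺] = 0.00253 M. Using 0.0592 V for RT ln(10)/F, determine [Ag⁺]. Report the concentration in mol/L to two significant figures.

0.35 M

Ag⁺/Ag is the cathode, K⁺/K the anode: E°cell = +3.72 V, n = 1.
Overall reaction: Ag⁺(aq) + K(s) → Ag(s) + K⁺(aq); Q = [K⁺]^1/[Ag⁺]^1.
From E = E° − (0.0592/n) log Q: log Q = (E° − E)·n/0.0592 = (+3.72 − (+3.847))·1/0.0592 = -2.1453.
So 1·log[Ag⁺] = 1·log(0.00253) − log Q = -2.5969 − (-2.1453) = -0.4516; [Ag⁺] = 10^(-0.4516) ≈ 0.35 M.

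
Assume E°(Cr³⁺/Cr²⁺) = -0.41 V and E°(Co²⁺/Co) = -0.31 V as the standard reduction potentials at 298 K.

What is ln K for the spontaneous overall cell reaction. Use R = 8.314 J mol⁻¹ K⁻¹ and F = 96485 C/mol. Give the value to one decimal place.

Cathode: Co²⁺/Co; anode: Cr³⁺/Cr²⁺. E°cell = (-0.31) − (-0.41) = +0.10 V, with n = 2.
ΔG° = −nFE° = −RT ln K, so ln K = nFE°/(RT) = (2)(96485)(+0.10) / ((8.314)(298)) = 7.789.

7.8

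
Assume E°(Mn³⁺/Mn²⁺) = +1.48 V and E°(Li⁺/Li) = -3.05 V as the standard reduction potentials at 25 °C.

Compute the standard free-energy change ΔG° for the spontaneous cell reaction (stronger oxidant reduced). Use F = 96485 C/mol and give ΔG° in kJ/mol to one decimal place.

-437.1 kJ/mol

Mn³⁺/Mn²⁺ (E° = +1.48 V) is the cathode; Li⁺/Li (E° = -3.05 V) is the anode, so E°cell = +4.53 V.
Balancing electrons gives n = 1 (lcm of 1 and 1).
ΔG° = −nFE° = −(1)(96485)(+4.53) = -437,077 J = -437.1 kJ/mol.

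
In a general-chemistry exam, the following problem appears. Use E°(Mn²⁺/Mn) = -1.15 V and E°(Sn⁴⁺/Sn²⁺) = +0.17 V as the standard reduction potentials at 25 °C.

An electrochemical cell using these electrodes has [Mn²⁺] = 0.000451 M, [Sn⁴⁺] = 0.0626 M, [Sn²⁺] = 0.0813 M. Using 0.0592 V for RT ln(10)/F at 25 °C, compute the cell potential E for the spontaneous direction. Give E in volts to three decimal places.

Sn⁴⁺/Sn²⁺ is the cathode (higher E°), Mn²⁺/Mn the anode: E°cell = +0.17 − (-1.15) = +1.32 V, n = 2.
Overall: Sn⁴⁺(aq) + Mn(s) → Sn²⁺(aq) + Mn²⁺(aq)
Q = [Sn²⁺]·[Mn²⁺] / ([Sn⁴⁺]); log Q = -3.232.
E = E° − (0.0592/n) log Q = +1.32 − (0.0592/2)(-3.232) = +1.416 V.

+1.416 V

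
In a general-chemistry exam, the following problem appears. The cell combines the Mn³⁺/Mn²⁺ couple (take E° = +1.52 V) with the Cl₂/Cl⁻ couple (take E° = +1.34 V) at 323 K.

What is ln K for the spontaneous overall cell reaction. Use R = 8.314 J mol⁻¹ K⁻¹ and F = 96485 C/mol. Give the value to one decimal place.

Cathode: Mn³⁺/Mn²⁺; anode: Cl₂/Cl⁻. E°cell = (+1.52) − (+1.34) = +0.18 V, with n = 2.
ΔG° = −nFE° = −RT ln K, so ln K = nFE°/(RT) = (2)(96485)(+0.18) / ((8.314)(323)) = 12.935.

12.9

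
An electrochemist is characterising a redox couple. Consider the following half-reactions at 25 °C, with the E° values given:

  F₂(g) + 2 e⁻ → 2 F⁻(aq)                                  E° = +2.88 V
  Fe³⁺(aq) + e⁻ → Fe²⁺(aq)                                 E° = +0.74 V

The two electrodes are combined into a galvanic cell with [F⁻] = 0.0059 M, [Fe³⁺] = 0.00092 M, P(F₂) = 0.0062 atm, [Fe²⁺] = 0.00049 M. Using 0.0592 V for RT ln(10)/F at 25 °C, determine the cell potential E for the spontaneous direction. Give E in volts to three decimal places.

F₂/F⁻ is the cathode (higher E°), Fe³⁺/Fe²⁺ the anode: E°cell = +2.88 − (+0.74) = +2.14 V, n = 2.
Overall: F₂(g) + 2 Fe²⁺(aq) → 2 F⁻(aq) + 2 Fe³⁺(aq)
Q = [F⁻]^2·[Fe³⁺]^2 / (P(F₂)·[Fe²⁺]^2); log Q = -1.704.
E = E° − (0.0592/n) log Q = +2.14 − (0.0592/2)(-1.704) = +2.190 V.

+2.190 V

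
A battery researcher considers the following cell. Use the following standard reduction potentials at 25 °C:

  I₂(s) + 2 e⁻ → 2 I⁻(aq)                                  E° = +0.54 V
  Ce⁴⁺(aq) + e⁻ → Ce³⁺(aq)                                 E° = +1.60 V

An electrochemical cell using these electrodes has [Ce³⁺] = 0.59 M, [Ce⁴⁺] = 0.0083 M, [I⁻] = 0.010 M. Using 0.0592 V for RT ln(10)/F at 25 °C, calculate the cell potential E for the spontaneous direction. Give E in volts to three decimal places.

Ce⁴⁺/Ce³⁺ is the cathode (higher E°), I₂/I⁻ the anode: E°cell = +1.60 − (+0.54) = +1.06 V, n = 2.
Overall: 2 Ce⁴⁺(aq) + 2 I⁻(aq) → 2 Ce³⁺(aq) + I₂(s)
Q = [Ce³⁺]^2 / ([Ce⁴⁺]^2·[I⁻]^2); log Q = 7.704.
E = E° − (0.0592/n) log Q = +1.06 − (0.0592/2)(7.704) = +0.832 V.

+0.832 V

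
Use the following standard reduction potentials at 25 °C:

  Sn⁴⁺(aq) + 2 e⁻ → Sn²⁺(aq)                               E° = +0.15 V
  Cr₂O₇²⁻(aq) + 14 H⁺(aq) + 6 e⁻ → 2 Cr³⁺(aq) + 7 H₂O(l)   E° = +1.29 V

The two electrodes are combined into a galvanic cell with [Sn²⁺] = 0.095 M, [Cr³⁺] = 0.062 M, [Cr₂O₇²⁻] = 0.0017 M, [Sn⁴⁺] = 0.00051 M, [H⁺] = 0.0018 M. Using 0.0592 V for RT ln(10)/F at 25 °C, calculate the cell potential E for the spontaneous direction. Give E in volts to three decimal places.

+0.825 V

Cr₂O₇²⁻/Cr³⁺ is the cathode (higher E°), Sn⁴⁺/Sn²⁺ the anode: E°cell = +1.29 − (+0.15) = +1.14 V, n = 6.
Overall: Cr₂O₇²⁻(aq) + 14 H⁺(aq) + 3 Sn²⁺(aq) → 2 Cr³⁺(aq) + 7 H₂O(l) + 3 Sn⁴⁺(aq)
Q = [Cr³⁺]^2·[Sn⁴⁺]^3 / ([Cr₂O₇²⁻]·[H⁺]^14·[Sn²⁺]^3); log Q = 31.970.
E = E° − (0.0592/n) log Q = +1.14 − (0.0592/6)(31.970) = +0.825 V.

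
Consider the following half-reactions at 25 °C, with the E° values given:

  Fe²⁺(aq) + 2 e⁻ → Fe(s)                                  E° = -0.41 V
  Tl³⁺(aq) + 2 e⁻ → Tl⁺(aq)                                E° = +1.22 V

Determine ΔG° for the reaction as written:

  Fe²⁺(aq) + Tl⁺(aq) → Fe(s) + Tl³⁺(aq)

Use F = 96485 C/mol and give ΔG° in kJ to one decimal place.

As written, Fe²⁺/Fe is reduced (cathode) and Tl³⁺/Tl⁺ is oxidised (anode), so E°cell = (-0.41) − (+1.22) = -1.63 V.
Balancing electrons gives n = 2.
ΔG° = −nFE° = −(2)(96485)(-1.63) = 314,541 J = +314.5 kJ.

+314.5 kJ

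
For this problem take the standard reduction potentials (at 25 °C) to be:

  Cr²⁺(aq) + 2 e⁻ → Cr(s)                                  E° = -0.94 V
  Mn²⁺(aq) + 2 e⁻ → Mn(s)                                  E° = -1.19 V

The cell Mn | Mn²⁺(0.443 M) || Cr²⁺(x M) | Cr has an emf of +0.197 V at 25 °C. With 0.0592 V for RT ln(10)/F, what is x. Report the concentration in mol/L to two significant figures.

0.0072 M

Cr²⁺/Cr is the cathode, Mn²⁺/Mn the anode: E°cell = +0.25 V, n = 2.
Overall reaction: Cr²⁺(aq) + Mn(s) → Cr(s) + Mn²⁺(aq); Q = [Mn²⁺]^1/[Cr²⁺]^1.
From E = E° − (0.0592/n) log Q: log Q = (E° − E)·n/0.0592 = (+0.25 − (+0.197))·2/0.0592 = 1.7905.
So 1·log[Cr²⁺] = 1·log(0.443) − log Q = -0.3536 − (1.7905) = -2.1441; [Cr²⁺] = 10^(-2.1441) ≈ 0.0072 M.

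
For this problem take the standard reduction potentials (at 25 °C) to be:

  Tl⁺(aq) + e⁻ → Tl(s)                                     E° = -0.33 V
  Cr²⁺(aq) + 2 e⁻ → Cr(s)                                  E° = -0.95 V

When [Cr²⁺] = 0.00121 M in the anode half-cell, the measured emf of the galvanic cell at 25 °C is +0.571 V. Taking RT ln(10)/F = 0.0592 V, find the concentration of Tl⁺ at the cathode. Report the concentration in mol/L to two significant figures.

Tl⁺/Tl is the cathode, Cr²⁺/Cr the anode: E°cell = +0.62 V, n = 2.
Overall reaction: 2 Tl⁺(aq) + Cr(s) → 2 Tl(s) + Cr²⁺(aq); Q = [Cr²⁺]^1/[Tl⁺]^2.
From E = E° − (0.0592/n) log Q: log Q = (E° − E)·n/0.0592 = (+0.62 − (+0.571))·2/0.0592 = 1.6554.
So 2·log[Tl⁺] = 1·log(0.00121) − log Q = -2.9172 − (1.6554) = -4.5726; log[Tl⁺] = -4.5726 / 2 = -2.2863; [Tl⁺] = 10^(-2.2863) ≈ 0.0052 M.

0.0052 M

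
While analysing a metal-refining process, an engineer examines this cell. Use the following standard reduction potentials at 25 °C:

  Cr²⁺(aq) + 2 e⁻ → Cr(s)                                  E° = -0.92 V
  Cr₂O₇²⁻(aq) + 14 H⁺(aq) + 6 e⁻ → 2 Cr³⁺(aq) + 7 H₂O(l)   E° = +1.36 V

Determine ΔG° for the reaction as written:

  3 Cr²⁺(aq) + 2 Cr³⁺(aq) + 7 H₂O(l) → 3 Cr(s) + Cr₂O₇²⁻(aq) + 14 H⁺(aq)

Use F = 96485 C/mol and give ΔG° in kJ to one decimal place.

+1319.9 kJ

As written, Cr²⁺/Cr is reduced (cathode) and Cr₂O₇²⁻/Cr³⁺ is oxidised (anode), so E°cell = (-0.92) − (+1.36) = -2.28 V.
Balancing electrons gives n = 6.
ΔG° = −nFE° = −(6)(96485)(-2.28) = 1,319,915 J = +1319.9 kJ.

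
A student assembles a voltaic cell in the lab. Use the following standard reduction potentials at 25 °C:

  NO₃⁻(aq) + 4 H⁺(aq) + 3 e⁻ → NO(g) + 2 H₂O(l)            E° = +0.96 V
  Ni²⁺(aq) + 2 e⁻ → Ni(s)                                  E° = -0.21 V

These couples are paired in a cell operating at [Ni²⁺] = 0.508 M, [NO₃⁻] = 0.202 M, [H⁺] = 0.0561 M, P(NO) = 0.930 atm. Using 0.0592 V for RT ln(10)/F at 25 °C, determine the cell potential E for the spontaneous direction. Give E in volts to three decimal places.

+1.067 V

NO₃⁻/NO is the cathode (higher E°), Ni²⁺/Ni the anode: E°cell = +0.96 − (-0.21) = +1.17 V, n = 6.
Overall: 2 NO₃⁻(aq) + 8 H⁺(aq) + 3 Ni(s) → 2 NO(g) + 4 H₂O(l) + 3 Ni²⁺(aq)
Q = P(NO)^2·[Ni²⁺]^3 / ([NO₃⁻]^2·[H⁺]^8); log Q = 10.452.
E = E° − (0.0592/n) log Q = +1.17 − (0.0592/6)(10.452) = +1.067 V.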